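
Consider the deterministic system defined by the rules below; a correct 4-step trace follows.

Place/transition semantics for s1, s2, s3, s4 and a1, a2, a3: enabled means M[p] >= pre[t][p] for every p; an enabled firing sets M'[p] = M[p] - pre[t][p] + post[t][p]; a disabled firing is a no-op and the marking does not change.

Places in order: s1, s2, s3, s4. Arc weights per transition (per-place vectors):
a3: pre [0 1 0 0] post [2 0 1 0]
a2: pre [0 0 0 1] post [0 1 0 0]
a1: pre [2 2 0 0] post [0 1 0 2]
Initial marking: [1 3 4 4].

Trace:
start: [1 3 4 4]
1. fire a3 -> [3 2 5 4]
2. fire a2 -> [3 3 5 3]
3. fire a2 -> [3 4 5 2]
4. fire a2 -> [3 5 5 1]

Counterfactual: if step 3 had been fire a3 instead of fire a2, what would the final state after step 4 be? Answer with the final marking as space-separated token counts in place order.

(re-executing from step 3 with the substitution; state before step 3: [3 3 5 3])
3. fire a3 -> [5 2 6 3]
4. fire a2 -> [5 3 6 2]

5 3 6 2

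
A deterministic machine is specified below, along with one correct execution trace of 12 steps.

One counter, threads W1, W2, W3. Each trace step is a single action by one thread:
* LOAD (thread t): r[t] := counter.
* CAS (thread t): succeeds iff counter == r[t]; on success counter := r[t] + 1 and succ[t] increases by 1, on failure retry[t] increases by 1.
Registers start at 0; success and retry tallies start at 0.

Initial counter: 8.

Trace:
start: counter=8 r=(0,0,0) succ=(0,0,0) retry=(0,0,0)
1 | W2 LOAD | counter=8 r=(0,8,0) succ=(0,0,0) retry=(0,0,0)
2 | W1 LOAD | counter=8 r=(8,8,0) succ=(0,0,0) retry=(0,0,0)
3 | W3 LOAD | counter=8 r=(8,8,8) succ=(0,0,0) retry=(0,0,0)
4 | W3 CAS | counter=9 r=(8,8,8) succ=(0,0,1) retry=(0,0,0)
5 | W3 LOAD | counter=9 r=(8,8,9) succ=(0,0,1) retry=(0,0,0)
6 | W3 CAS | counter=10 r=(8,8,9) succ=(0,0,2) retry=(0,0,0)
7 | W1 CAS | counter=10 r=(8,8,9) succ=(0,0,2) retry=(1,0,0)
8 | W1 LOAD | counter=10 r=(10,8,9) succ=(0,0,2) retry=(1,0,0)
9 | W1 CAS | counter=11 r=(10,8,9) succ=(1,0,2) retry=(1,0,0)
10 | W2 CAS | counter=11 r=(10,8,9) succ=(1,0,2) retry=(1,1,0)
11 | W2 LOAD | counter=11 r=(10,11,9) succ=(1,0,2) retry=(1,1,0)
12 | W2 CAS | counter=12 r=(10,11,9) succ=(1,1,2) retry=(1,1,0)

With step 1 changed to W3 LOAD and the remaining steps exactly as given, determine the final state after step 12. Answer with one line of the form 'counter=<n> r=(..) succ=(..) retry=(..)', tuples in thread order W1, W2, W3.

(re-executing from step 1 with the substitution; state before step 1: counter=8 r=(0,0,0) succ=(0,0,0) retry=(0,0,0))
1 | W3 LOAD | counter=8 r=(0,0,8) succ=(0,0,0) retry=(0,0,0)
2 | W1 LOAD | counter=8 r=(8,0,8) succ=(0,0,0) retry=(0,0,0)
3 | W3 LOAD | counter=8 r=(8,0,8) succ=(0,0,0) retry=(0,0,0)
4 | W3 CAS | counter=9 r=(8,0,8) succ=(0,0,1) retry=(0,0,0)
5 | W3 LOAD | counter=9 r=(8,0,9) succ=(0,0,1) retry=(0,0,0)
6 | W3 CAS | counter=10 r=(8,0,9) succ=(0,0,2) retry=(0,0,0)
7 | W1 CAS | counter=10 r=(8,0,9) succ=(0,0,2) retry=(1,0,0)
8 | W1 LOAD | counter=10 r=(10,0,9) succ=(0,0,2) retry=(1,0,0)
9 | W1 CAS | counter=11 r=(10,0,9) succ=(1,0,2) retry=(1,0,0)
10 | W2 CAS | counter=11 r=(10,0,9) succ=(1,0,2) retry=(1,1,0)
11 | W2 LOAD | counter=11 r=(10,11,9) succ=(1,0,2) retry=(1,1,0)
12 | W2 CAS | counter=12 r=(10,11,9) succ=(1,1,2) retry=(1,1,0)

counter=12 r=(10,11,9) succ=(1,1,2) retry=(1,1,0)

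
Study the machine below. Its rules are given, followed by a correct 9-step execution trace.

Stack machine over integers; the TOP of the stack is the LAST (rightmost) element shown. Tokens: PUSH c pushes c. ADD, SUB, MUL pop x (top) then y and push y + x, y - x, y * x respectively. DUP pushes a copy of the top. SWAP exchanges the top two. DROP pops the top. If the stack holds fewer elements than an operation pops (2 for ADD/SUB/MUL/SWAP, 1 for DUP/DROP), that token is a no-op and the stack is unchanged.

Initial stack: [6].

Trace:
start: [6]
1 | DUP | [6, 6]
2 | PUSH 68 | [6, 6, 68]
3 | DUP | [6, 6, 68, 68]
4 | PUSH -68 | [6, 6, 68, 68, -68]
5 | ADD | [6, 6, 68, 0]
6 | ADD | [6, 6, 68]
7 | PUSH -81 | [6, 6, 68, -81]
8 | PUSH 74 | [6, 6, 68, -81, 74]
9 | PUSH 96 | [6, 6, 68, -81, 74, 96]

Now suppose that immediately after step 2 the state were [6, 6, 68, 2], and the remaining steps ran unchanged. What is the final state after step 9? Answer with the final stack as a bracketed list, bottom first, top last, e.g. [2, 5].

[6, 6, 68, -64, -81, 74, 96]

state after step 2 := [6, 6, 68, 2]
3 | DUP | [6, 6, 68, 2, 2]
4 | PUSH -68 | [6, 6, 68, 2, 2, -68]
5 | ADD | [6, 6, 68, 2, -66]
6 | ADD | [6, 6, 68, -64]
7 | PUSH -81 | [6, 6, 68, -64, -81]
8 | PUSH 74 | [6, 6, 68, -64, -81, 74]
9 | PUSH 96 | [6, 6, 68, -64, -81, 74, 96]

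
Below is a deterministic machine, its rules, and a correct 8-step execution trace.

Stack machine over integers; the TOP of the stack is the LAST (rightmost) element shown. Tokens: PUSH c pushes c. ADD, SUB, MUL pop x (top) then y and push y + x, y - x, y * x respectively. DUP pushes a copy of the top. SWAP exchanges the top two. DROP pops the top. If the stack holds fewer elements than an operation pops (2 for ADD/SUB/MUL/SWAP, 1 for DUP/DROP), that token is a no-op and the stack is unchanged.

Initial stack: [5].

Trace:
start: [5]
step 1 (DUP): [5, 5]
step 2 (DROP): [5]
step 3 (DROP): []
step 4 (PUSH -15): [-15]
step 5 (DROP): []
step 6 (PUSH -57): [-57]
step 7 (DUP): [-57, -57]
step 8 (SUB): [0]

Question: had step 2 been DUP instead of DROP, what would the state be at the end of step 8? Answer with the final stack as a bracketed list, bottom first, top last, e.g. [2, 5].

(re-executing from step 2 with the substitution; state before step 2: [5, 5])
step 2 (DUP): [5, 5, 5]
step 3 (DROP): [5, 5]
step 4 (PUSH -15): [5, 5, -15]
step 5 (DROP): [5, 5]
step 6 (PUSH -57): [5, 5, -57]
step 7 (DUP): [5, 5, -57, -57]
step 8 (SUB): [5, 5, 0]

[5, 5, 0]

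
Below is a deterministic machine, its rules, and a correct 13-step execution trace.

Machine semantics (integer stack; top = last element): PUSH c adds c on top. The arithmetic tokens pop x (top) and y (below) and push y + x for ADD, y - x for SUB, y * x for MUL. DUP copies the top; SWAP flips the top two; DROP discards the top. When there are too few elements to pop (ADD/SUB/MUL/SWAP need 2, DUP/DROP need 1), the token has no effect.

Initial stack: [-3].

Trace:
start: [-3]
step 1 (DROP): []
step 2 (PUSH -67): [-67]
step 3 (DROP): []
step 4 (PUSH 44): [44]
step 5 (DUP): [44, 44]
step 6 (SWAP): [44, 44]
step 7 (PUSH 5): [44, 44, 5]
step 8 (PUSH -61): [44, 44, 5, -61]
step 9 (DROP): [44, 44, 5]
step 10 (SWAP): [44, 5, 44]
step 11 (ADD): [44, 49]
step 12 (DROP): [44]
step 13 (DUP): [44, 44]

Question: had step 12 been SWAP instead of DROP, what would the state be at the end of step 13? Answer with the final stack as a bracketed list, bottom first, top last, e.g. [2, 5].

[49, 44, 44]

(re-executing from step 12 with the substitution; state before step 12: [44, 49])
step 12 (SWAP): [49, 44]
step 13 (DUP): [49, 44, 44]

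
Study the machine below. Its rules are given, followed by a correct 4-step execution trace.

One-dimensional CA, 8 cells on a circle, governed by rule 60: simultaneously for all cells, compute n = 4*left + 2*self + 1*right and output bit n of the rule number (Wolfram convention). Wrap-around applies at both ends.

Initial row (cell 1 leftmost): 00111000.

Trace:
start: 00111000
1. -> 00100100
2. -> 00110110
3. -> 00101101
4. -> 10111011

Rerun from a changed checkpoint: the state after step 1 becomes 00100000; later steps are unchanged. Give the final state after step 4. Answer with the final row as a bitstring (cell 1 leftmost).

00111100

state after step 1 := 00100000
2. -> 00110000
3. -> 00101000
4. -> 00111100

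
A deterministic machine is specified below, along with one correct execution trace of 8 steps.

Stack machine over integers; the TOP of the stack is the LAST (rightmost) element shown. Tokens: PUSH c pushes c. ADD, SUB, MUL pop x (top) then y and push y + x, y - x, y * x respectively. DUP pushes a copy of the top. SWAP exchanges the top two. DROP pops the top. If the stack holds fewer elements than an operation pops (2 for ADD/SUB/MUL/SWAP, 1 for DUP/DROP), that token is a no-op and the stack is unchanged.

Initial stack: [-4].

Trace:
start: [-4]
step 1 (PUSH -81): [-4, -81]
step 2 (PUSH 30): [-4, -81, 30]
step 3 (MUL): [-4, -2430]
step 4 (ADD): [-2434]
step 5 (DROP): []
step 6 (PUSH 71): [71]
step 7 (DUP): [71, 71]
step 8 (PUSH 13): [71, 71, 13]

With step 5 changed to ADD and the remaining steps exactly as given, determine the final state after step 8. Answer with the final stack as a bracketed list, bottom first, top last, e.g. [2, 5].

(re-executing from step 5 with the substitution; state before step 5: [-2434])
step 5 (ADD): [-2434]
step 6 (PUSH 71): [-2434, 71]
step 7 (DUP): [-2434, 71, 71]
step 8 (PUSH 13): [-2434, 71, 71, 13]

[-2434, 71, 71, 13]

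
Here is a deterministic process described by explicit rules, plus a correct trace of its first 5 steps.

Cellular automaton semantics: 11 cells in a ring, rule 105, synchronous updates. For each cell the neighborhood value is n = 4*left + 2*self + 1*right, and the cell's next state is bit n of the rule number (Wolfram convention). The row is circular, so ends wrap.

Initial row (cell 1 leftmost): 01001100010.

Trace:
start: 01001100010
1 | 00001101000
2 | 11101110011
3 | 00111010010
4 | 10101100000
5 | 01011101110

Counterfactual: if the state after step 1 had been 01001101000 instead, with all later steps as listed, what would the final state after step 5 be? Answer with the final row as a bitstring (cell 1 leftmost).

00011001010

state after step 1 := 01001101000
2 | 00001110011
3 | 01101010011
4 | 11110100011
5 | 00011001010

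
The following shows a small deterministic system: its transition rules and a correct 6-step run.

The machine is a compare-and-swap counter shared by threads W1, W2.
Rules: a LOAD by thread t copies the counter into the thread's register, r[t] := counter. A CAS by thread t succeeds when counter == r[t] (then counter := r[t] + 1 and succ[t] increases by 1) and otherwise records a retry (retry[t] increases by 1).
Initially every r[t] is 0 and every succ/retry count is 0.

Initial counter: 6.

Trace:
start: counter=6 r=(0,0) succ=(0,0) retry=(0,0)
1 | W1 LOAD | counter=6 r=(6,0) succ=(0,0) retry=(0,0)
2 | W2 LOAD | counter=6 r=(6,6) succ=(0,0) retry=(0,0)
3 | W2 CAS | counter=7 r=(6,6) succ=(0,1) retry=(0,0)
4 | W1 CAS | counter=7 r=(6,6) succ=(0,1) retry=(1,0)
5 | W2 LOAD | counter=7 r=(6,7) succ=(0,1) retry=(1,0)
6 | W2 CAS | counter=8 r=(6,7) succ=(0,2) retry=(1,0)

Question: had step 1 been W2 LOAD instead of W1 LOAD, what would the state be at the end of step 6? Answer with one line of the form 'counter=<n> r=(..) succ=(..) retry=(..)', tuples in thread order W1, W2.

(re-executing from step 1 with the substitution; state before step 1: counter=6 r=(0,0) succ=(0,0) retry=(0,0))
1 | W2 LOAD | counter=6 r=(0,6) succ=(0,0) retry=(0,0)
2 | W2 LOAD | counter=6 r=(0,6) succ=(0,0) retry=(0,0)
3 | W2 CAS | counter=7 r=(0,6) succ=(0,1) retry=(0,0)
4 | W1 CAS | counter=7 r=(0,6) succ=(0,1) retry=(1,0)
5 | W2 LOAD | counter=7 r=(0,7) succ=(0,1) retry=(1,0)
6 | W2 CAS | counter=8 r=(0,7) succ=(0,2) retry=(1,0)

counter=8 r=(0,7) succ=(0,2) retry=(1,0)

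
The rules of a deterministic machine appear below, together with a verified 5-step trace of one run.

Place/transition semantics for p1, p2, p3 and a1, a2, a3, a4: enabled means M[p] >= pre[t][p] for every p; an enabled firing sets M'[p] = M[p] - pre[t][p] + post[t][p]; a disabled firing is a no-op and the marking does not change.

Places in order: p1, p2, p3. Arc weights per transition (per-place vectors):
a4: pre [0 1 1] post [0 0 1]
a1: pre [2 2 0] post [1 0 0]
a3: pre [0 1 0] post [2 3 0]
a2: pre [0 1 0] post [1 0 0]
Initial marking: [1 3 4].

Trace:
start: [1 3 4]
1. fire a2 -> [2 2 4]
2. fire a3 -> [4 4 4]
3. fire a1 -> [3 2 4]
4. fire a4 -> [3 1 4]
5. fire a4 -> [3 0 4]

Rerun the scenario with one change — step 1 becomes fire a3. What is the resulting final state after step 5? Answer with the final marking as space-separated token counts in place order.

(re-executing from step 1 with the substitution; state before step 1: [1 3 4])
1. fire a3 -> [3 5 4]
2. fire a3 -> [5 7 4]
3. fire a1 -> [4 5 4]
4. fire a4 -> [4 4 4]
5. fire a4 -> [4 3 4]

4 3 4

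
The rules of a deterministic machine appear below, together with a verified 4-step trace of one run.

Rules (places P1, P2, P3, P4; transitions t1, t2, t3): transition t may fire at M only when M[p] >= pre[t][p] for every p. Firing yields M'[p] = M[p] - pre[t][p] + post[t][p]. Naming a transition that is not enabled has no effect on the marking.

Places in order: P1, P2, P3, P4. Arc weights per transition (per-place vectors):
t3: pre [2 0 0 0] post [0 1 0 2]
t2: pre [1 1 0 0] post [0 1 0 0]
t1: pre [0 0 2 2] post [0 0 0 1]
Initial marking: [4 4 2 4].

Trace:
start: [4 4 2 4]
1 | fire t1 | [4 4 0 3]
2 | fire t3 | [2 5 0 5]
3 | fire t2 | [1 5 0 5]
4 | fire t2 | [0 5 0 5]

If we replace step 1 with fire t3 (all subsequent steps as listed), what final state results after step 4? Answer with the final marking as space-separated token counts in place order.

0 6 2 8

(re-executing from step 1 with the substitution; state before step 1: [4 4 2 4])
1 | fire t3 | [2 5 2 6]
2 | fire t3 | [0 6 2 8]
3 | fire t2 | [0 6 2 8]
4 | fire t2 | [0 6 2 8]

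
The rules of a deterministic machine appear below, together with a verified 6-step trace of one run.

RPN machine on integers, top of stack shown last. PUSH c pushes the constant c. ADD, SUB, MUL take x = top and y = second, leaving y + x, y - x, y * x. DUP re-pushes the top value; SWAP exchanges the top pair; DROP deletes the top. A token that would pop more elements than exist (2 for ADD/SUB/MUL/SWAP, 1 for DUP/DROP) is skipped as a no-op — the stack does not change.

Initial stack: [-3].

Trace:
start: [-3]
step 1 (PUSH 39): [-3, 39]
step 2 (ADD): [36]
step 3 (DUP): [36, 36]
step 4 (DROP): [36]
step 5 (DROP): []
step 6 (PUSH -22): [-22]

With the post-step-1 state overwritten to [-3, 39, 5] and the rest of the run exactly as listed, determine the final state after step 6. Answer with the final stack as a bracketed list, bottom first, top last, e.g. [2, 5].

[-3, -22]

state after step 1 := [-3, 39, 5]
step 2 (ADD): [-3, 44]
step 3 (DUP): [-3, 44, 44]
step 4 (DROP): [-3, 44]
step 5 (DROP): [-3]
step 6 (PUSH -22): [-3, -22]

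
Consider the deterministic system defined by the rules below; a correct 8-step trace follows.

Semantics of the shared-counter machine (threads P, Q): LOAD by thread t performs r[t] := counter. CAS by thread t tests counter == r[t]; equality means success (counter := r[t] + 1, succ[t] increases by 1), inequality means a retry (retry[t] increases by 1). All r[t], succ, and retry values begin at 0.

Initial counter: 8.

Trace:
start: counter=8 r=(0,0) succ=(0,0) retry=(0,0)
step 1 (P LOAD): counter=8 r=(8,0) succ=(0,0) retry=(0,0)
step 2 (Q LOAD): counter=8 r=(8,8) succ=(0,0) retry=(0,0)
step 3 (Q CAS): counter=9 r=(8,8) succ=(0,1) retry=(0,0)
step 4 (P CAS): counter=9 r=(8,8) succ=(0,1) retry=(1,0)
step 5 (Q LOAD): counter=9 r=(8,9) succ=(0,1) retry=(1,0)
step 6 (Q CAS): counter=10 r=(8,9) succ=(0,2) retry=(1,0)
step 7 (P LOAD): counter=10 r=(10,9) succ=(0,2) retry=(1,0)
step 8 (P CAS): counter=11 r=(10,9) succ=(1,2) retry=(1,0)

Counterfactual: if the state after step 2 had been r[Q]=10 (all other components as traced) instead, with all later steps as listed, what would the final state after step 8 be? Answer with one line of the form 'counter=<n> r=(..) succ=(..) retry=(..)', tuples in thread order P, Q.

counter=11 r=(10,9) succ=(2,1) retry=(0,1)

state after step 2 := counter=8 r=(8,10) succ=(0,0) retry=(0,0)
step 3 (Q CAS): counter=8 r=(8,10) succ=(0,0) retry=(0,1)
step 4 (P CAS): counter=9 r=(8,10) succ=(1,0) retry=(0,1)
step 5 (Q LOAD): counter=9 r=(8,9) succ=(1,0) retry=(0,1)
step 6 (Q CAS): counter=10 r=(8,9) succ=(1,1) retry=(0,1)
step 7 (P LOAD): counter=10 r=(10,9) succ=(1,1) retry=(0,1)
step 8 (P CAS): counter=11 r=(10,9) succ=(2,1) retry=(0,1)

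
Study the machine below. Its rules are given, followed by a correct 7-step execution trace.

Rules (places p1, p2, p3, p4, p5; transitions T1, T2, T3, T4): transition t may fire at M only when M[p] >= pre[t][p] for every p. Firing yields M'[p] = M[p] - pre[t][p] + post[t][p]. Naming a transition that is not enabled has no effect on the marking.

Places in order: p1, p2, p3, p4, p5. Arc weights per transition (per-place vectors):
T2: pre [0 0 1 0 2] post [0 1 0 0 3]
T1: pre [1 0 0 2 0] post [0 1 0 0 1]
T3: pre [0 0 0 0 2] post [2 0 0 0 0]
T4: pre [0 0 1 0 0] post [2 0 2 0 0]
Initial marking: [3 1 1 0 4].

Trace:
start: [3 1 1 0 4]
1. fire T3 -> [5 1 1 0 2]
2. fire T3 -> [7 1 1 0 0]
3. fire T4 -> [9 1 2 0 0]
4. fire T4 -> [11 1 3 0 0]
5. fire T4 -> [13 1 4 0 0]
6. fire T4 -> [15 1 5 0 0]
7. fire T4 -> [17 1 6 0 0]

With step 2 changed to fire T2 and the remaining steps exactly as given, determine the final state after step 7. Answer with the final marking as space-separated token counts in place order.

(re-executing from step 2 with the substitution; state before step 2: [5 1 1 0 2])
2. fire T2 -> [5 2 0 0 3]
3. fire T4 -> [5 2 0 0 3]
4. fire T4 -> [5 2 0 0 3]
5. fire T4 -> [5 2 0 0 3]
6. fire T4 -> [5 2 0 0 3]
7. fire T4 -> [5 2 0 0 3]

5 2 0 0 3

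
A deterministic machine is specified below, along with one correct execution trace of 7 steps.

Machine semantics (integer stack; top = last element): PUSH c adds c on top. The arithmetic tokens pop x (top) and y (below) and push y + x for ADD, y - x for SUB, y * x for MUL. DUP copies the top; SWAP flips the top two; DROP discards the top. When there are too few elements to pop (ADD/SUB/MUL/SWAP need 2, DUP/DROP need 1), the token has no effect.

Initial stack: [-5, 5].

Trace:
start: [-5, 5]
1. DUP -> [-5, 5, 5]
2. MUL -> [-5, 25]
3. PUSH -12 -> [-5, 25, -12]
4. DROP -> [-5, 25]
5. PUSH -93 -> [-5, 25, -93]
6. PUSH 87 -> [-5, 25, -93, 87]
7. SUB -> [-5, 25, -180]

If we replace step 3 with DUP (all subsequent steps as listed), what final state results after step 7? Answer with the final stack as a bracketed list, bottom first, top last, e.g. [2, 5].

[-5, 25, -180]

(re-executing from step 3 with the substitution; state before step 3: [-5, 25])
3. DUP -> [-5, 25, 25]
4. DROP -> [-5, 25]
5. PUSH -93 -> [-5, 25, -93]
6. PUSH 87 -> [-5, 25, -93, 87]
7. SUB -> [-5, 25, -180]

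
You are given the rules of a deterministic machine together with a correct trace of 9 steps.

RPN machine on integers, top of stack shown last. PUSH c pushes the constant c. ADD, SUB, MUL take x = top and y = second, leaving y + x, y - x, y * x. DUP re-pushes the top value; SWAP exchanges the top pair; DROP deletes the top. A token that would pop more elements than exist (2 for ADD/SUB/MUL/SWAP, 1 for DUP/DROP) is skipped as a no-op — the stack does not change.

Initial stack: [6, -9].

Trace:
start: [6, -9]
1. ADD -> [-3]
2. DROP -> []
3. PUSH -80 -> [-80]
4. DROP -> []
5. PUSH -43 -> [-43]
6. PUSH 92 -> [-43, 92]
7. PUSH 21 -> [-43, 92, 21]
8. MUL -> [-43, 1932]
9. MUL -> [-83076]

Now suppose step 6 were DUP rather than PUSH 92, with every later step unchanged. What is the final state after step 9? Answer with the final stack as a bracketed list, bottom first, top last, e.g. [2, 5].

[38829]

(re-executing from step 6 with the substitution; state before step 6: [-43])
6. DUP -> [-43, -43]
7. PUSH 21 -> [-43, -43, 21]
8. MUL -> [-43, -903]
9. MUL -> [38829]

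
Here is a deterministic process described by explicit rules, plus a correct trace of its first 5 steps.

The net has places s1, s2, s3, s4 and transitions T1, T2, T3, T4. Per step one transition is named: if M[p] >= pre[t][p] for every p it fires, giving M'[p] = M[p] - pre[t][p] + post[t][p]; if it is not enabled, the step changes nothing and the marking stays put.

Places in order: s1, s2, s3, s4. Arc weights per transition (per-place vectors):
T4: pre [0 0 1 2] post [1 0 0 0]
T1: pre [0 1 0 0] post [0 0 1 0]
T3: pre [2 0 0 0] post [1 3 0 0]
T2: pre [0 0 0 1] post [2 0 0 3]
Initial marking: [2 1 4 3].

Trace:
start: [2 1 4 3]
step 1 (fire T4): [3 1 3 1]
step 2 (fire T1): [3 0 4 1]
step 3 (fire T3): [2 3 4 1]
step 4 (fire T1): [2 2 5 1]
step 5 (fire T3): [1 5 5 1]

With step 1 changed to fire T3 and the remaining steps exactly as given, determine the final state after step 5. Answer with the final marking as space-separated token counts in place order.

(re-executing from step 1 with the substitution; state before step 1: [2 1 4 3])
step 1 (fire T3): [1 4 4 3]
step 2 (fire T1): [1 3 5 3]
step 3 (fire T3): [1 3 5 3]
step 4 (fire T1): [1 2 6 3]
step 5 (fire T3): [1 2 6 3]

1 2 6 3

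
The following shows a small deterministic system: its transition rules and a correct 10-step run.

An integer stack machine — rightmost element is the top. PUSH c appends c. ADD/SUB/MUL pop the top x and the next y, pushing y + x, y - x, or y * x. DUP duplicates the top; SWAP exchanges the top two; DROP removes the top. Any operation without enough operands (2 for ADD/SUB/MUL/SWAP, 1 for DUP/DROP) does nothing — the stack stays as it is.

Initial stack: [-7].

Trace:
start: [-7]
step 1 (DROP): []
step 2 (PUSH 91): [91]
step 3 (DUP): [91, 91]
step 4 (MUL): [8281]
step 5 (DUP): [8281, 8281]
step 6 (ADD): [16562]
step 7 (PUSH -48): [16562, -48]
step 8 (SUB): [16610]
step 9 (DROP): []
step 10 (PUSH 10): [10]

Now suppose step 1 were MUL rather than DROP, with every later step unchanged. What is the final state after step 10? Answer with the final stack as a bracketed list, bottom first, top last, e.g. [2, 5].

[-7, 10]

(re-executing from step 1 with the substitution; state before step 1: [-7])
step 1 (MUL): [-7]
step 2 (PUSH 91): [-7, 91]
step 3 (DUP): [-7, 91, 91]
step 4 (MUL): [-7, 8281]
step 5 (DUP): [-7, 8281, 8281]
step 6 (ADD): [-7, 16562]
step 7 (PUSH -48): [-7, 16562, -48]
step 8 (SUB): [-7, 16610]
step 9 (DROP): [-7]
step 10 (PUSH 10): [-7, 10]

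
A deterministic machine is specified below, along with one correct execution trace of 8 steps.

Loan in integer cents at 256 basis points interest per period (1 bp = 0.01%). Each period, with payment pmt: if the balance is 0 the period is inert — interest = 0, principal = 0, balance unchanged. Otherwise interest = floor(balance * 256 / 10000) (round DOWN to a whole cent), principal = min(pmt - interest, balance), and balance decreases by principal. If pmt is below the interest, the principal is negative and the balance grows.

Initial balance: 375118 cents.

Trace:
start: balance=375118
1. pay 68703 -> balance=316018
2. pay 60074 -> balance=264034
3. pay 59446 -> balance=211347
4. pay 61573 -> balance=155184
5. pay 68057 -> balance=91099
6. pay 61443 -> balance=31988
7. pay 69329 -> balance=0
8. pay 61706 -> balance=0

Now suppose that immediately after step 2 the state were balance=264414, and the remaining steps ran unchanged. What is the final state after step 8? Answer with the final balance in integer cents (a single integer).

state after step 2 := balance=264414
3. pay 59446 -> balance=211736
4. pay 61573 -> balance=155583
5. pay 68057 -> balance=91508
6. pay 61443 -> balance=32407
7. pay 69329 -> balance=0
8. pay 61706 -> balance=0

0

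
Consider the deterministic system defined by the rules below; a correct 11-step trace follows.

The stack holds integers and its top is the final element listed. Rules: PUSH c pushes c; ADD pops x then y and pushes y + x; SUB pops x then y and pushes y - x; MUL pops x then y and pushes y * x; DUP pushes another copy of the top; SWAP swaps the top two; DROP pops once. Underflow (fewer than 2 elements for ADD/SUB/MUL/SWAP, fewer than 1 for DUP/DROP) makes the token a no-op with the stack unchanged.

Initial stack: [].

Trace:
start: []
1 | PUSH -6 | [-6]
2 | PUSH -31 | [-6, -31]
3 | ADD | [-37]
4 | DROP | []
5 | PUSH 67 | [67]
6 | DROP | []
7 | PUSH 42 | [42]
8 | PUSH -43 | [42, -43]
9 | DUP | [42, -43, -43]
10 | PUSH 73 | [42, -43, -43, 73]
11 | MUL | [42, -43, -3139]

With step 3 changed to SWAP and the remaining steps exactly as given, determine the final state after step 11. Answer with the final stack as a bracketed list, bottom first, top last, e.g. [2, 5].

[-31, 42, -43, -3139]

(re-executing from step 3 with the substitution; state before step 3: [-6, -31])
3 | SWAP | [-31, -6]
4 | DROP | [-31]
5 | PUSH 67 | [-31, 67]
6 | DROP | [-31]
7 | PUSH 42 | [-31, 42]
8 | PUSH -43 | [-31, 42, -43]
9 | DUP | [-31, 42, -43, -43]
10 | PUSH 73 | [-31, 42, -43, -43, 73]
11 | MUL | [-31, 42, -43, -3139]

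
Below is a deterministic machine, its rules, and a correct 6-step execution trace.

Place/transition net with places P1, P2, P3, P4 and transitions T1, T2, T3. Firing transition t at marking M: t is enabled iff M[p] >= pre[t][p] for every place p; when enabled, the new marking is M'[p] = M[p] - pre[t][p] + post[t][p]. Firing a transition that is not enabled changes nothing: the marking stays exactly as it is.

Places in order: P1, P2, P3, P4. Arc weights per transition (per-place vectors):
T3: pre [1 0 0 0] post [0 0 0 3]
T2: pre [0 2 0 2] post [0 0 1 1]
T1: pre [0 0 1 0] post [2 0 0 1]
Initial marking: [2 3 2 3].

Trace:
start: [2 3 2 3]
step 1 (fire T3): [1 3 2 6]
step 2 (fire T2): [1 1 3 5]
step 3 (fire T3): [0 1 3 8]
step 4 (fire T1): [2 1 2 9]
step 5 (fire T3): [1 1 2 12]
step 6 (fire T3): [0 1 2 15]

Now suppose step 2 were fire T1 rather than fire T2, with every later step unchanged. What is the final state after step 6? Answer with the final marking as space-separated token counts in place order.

(re-executing from step 2 with the substitution; state before step 2: [1 3 2 6])
step 2 (fire T1): [3 3 1 7]
step 3 (fire T3): [2 3 1 10]
step 4 (fire T1): [4 3 0 11]
step 5 (fire T3): [3 3 0 14]
step 6 (fire T3): [2 3 0 17]

2 3 0 17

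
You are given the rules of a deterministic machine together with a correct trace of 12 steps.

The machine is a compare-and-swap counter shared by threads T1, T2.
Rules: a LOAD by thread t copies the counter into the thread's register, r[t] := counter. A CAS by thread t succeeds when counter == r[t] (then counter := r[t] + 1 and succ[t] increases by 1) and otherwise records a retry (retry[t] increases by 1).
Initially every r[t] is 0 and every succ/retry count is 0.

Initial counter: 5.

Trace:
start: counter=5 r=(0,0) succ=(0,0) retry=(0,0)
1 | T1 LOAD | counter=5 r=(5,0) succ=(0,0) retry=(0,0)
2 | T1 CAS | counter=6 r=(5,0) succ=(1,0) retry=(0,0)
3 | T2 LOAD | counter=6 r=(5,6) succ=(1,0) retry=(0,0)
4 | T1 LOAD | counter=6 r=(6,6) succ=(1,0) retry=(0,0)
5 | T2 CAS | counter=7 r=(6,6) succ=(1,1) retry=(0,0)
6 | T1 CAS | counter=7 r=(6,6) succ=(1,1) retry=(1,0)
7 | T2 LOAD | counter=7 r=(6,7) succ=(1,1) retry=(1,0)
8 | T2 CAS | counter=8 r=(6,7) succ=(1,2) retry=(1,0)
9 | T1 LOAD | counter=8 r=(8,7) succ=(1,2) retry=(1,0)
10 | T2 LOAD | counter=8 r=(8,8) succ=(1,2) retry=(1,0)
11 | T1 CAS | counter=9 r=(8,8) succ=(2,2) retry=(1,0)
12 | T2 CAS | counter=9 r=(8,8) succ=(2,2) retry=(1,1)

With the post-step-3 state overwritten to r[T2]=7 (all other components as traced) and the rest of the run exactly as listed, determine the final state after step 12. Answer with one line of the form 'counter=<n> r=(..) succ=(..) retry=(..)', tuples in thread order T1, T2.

state after step 3 := counter=6 r=(5,7) succ=(1,0) retry=(0,0)
4 | T1 LOAD | counter=6 r=(6,7) succ=(1,0) retry=(0,0)
5 | T2 CAS | counter=6 r=(6,7) succ=(1,0) retry=(0,1)
6 | T1 CAS | counter=7 r=(6,7) succ=(2,0) retry=(0,1)
7 | T2 LOAD | counter=7 r=(6,7) succ=(2,0) retry=(0,1)
8 | T2 CAS | counter=8 r=(6,7) succ=(2,1) retry=(0,1)
9 | T1 LOAD | counter=8 r=(8,7) succ=(2,1) retry=(0,1)
10 | T2 LOAD | counter=8 r=(8,8) succ=(2,1) retry=(0,1)
11 | T1 CAS | counter=9 r=(8,8) succ=(3,1) retry=(0,1)
12 | T2 CAS | counter=9 r=(8,8) succ=(3,1) retry=(0,2)

counter=9 r=(8,8) succ=(3,1) retry=(0,2)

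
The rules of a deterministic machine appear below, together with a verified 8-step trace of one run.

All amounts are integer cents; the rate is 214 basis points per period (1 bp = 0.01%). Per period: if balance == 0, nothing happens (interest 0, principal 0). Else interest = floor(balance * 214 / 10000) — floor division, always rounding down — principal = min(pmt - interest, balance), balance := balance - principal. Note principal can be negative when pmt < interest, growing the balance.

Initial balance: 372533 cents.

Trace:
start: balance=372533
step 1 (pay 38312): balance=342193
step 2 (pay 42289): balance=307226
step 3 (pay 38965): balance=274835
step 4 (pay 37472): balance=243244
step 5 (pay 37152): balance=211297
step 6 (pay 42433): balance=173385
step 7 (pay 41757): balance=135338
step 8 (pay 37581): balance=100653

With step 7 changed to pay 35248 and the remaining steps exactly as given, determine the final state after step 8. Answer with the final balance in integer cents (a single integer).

(re-executing from step 7 with the substitution; state before step 7: balance=173385)
step 7 (pay 35248): balance=141847
step 8 (pay 37581): balance=107301

107301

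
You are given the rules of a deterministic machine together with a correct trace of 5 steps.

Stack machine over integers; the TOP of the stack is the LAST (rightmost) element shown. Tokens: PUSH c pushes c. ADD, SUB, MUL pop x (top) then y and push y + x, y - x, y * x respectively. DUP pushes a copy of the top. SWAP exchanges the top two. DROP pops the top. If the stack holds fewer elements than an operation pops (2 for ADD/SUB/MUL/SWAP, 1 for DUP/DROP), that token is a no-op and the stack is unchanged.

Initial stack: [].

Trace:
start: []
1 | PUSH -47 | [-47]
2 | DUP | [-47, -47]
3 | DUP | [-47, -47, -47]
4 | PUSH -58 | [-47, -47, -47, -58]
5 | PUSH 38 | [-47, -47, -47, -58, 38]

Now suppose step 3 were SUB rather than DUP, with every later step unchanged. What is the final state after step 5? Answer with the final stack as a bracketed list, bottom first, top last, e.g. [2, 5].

(re-executing from step 3 with the substitution; state before step 3: [-47, -47])
3 | SUB | [0]
4 | PUSH -58 | [0, -58]
5 | PUSH 38 | [0, -58, 38]

[0, -58, 38]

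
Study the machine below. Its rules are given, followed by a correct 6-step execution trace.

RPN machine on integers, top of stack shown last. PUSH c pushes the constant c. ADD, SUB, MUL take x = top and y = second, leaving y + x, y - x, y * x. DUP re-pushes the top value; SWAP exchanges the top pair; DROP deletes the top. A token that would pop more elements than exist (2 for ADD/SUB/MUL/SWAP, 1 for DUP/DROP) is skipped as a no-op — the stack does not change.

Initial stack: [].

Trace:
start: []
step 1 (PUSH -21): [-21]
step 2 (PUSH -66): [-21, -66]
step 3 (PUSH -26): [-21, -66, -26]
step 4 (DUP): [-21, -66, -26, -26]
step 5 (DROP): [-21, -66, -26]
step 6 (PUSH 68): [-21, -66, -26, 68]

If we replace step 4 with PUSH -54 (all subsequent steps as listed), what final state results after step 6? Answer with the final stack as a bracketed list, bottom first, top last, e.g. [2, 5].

[-21, -66, -26, 68]

(re-executing from step 4 with the substitution; state before step 4: [-21, -66, -26])
step 4 (PUSH -54): [-21, -66, -26, -54]
step 5 (DROP): [-21, -66, -26]
step 6 (PUSH 68): [-21, -66, -26, 68]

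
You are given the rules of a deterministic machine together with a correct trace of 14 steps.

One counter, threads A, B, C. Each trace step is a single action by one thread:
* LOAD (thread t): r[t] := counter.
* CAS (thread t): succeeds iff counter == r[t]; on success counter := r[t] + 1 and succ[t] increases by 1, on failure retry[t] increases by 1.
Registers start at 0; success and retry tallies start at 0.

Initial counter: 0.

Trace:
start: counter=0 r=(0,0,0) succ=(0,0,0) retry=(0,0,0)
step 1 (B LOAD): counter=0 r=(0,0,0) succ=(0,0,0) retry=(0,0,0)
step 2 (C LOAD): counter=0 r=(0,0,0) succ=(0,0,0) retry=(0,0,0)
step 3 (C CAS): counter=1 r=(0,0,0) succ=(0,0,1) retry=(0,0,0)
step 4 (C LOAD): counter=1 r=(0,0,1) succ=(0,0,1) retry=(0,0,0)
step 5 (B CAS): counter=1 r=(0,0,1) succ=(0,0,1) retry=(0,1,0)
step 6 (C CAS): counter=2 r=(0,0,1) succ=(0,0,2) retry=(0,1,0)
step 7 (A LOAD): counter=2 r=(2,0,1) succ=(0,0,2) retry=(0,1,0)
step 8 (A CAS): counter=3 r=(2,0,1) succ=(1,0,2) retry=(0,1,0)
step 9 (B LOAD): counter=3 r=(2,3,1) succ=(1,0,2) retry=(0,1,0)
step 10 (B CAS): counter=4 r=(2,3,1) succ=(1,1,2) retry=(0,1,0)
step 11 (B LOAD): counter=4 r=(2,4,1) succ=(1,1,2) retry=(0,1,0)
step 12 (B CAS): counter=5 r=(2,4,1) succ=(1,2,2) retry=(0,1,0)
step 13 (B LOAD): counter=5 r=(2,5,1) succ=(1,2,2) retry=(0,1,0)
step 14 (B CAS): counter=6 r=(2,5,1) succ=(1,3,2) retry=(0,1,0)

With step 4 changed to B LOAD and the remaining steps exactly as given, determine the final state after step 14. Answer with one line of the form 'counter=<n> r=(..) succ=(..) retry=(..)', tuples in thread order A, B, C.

(re-executing from step 4 with the substitution; state before step 4: counter=1 r=(0,0,0) succ=(0,0,1) retry=(0,0,0))
step 4 (B LOAD): counter=1 r=(0,1,0) succ=(0,0,1) retry=(0,0,0)
step 5 (B CAS): counter=2 r=(0,1,0) succ=(0,1,1) retry=(0,0,0)
step 6 (C CAS): counter=2 r=(0,1,0) succ=(0,1,1) retry=(0,0,1)
step 7 (A LOAD): counter=2 r=(2,1,0) succ=(0,1,1) retry=(0,0,1)
step 8 (A CAS): counter=3 r=(2,1,0) succ=(1,1,1) retry=(0,0,1)
step 9 (B LOAD): counter=3 r=(2,3,0) succ=(1,1,1) retry=(0,0,1)
step 10 (B CAS): counter=4 r=(2,3,0) succ=(1,2,1) retry=(0,0,1)
step 11 (B LOAD): counter=4 r=(2,4,0) succ=(1,2,1) retry=(0,0,1)
step 12 (B CAS): counter=5 r=(2,4,0) succ=(1,3,1) retry=(0,0,1)
step 13 (B LOAD): counter=5 r=(2,5,0) succ=(1,3,1) retry=(0,0,1)
step 14 (B CAS): counter=6 r=(2,5,0) succ=(1,4,1) retry=(0,0,1)

counter=6 r=(2,5,0) succ=(1,4,1) retry=(0,0,1)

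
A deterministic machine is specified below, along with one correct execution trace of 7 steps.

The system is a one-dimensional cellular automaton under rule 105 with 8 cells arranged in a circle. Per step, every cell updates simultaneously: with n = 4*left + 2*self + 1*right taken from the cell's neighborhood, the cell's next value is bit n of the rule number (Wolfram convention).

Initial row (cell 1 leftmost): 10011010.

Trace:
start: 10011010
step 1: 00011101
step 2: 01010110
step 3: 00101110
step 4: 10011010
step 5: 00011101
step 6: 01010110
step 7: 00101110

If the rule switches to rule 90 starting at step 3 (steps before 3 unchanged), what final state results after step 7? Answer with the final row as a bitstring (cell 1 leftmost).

(re-executing steps 3..7 under rule 90; state before step 3: 01010110)
step 3: 10000111
step 4: 11001100
step 5: 11111111
step 6: 00000000
step 7: 00000000

00000000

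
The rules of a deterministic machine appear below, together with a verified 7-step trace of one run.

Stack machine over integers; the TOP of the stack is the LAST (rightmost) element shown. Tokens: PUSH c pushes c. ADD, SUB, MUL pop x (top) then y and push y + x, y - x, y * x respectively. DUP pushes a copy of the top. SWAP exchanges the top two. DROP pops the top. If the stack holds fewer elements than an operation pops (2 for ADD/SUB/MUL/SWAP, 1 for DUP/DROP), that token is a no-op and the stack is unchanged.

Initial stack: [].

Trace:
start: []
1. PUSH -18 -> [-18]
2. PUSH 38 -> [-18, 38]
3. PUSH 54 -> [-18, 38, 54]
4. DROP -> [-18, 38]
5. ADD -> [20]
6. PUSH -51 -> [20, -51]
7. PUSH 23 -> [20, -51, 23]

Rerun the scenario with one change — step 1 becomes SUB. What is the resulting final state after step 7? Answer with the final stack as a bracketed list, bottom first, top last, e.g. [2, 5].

[38, -51, 23]

(re-executing from step 1 with the substitution; state before step 1: [])
1. SUB -> []
2. PUSH 38 -> [38]
3. PUSH 54 -> [38, 54]
4. DROP -> [38]
5. ADD -> [38]
6. PUSH -51 -> [38, -51]
7. PUSH 23 -> [38, -51, 23]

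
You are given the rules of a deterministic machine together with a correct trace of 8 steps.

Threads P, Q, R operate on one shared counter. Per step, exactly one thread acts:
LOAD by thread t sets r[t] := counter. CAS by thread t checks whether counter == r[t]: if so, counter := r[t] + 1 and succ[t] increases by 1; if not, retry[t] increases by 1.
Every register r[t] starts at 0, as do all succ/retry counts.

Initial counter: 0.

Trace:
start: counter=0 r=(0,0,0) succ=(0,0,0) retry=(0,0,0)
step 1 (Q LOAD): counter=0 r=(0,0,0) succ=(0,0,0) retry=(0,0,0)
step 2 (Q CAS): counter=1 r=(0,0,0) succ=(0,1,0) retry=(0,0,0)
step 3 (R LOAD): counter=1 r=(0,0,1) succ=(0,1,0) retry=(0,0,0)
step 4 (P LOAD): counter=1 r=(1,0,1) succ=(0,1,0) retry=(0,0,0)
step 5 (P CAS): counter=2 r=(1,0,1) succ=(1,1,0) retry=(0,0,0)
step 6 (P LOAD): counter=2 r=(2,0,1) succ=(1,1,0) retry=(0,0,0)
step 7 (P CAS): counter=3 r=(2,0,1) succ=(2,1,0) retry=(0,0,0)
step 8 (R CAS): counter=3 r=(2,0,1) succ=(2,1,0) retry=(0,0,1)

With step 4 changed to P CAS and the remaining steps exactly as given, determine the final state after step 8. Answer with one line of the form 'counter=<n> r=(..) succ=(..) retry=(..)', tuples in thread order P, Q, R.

counter=2 r=(1,0,1) succ=(1,1,0) retry=(2,0,1)

(re-executing from step 4 with the substitution; state before step 4: counter=1 r=(0,0,1) succ=(0,1,0) retry=(0,0,0))
step 4 (P CAS): counter=1 r=(0,0,1) succ=(0,1,0) retry=(1,0,0)
step 5 (P CAS): counter=1 r=(0,0,1) succ=(0,1,0) retry=(2,0,0)
step 6 (P LOAD): counter=1 r=(1,0,1) succ=(0,1,0) retry=(2,0,0)
step 7 (P CAS): counter=2 r=(1,0,1) succ=(1,1,0) retry=(2,0,0)
step 8 (R CAS): counter=2 r=(1,0,1) succ=(1,1,0) retry=(2,0,1)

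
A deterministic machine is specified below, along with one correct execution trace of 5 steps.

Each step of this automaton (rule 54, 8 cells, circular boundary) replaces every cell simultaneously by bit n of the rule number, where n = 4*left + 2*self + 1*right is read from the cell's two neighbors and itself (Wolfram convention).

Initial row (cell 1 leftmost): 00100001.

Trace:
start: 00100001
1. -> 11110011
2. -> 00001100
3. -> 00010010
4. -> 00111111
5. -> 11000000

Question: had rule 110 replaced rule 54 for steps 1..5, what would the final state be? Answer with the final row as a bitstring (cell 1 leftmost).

(re-executing steps 1..5 under rule 110; state before step 1: 00100001)
1. -> 01100011
2. -> 11100111
3. -> 00101100
4. -> 01111100
5. -> 11000100

11000100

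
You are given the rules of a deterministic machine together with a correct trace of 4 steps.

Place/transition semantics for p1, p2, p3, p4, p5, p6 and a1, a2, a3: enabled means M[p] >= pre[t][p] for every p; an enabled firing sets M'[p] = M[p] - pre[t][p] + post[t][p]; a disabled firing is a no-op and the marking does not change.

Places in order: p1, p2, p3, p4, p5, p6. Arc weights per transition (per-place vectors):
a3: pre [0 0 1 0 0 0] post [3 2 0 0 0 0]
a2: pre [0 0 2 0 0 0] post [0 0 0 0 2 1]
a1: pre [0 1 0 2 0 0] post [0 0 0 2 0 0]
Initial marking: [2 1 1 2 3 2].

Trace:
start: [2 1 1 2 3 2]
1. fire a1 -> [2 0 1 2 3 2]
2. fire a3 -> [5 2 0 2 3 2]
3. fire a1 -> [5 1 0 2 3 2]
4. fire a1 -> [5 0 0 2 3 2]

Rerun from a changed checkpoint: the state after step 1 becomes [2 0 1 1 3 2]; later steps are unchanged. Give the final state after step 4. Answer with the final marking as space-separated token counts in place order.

state after step 1 := [2 0 1 1 3 2]
2. fire a3 -> [5 2 0 1 3 2]
3. fire a1 -> [5 2 0 1 3 2]
4. fire a1 -> [5 2 0 1 3 2]

5 2 0 1 3 2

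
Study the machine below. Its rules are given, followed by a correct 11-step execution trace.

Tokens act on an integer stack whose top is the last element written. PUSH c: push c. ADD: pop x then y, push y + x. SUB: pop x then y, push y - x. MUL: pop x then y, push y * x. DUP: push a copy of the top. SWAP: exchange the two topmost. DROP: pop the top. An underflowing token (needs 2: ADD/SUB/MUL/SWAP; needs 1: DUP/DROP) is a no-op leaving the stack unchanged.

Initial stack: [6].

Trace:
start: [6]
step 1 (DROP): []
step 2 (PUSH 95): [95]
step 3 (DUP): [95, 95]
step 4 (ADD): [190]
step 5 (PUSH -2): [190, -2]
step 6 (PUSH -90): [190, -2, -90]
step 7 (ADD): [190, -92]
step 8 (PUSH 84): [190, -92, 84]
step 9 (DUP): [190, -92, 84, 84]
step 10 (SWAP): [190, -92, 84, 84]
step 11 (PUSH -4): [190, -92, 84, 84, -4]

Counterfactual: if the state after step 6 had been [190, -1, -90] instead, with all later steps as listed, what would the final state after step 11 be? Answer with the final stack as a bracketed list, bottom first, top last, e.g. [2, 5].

[190, -91, 84, 84, -4]

state after step 6 := [190, -1, -90]
step 7 (ADD): [190, -91]
step 8 (PUSH 84): [190, -91, 84]
step 9 (DUP): [190, -91, 84, 84]
step 10 (SWAP): [190, -91, 84, 84]
step 11 (PUSH -4): [190, -91, 84, 84, -4]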